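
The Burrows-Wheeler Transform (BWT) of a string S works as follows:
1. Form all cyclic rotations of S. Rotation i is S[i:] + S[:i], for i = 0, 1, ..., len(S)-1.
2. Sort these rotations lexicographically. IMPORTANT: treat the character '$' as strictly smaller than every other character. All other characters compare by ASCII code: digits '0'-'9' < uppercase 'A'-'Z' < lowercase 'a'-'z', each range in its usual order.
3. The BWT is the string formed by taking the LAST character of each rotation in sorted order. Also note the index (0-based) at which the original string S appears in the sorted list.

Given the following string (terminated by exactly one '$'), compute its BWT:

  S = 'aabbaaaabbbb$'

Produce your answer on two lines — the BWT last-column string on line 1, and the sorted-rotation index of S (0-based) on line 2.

All 13 rotations (rotation i = S[i:]+S[:i]):
  rot[0] = aabbaaaabbbb$
  rot[1] = abbaaaabbbb$a
  rot[2] = bbaaaabbbb$aa
  rot[3] = baaaabbbb$aab
  rot[4] = aaaabbbb$aabb
  rot[5] = aaabbbb$aabba
  rot[6] = aabbbb$aabbaa
  rot[7] = abbbb$aabbaaa
  rot[8] = bbbb$aabbaaaa
  rot[9] = bbb$aabbaaaab
  rot[10] = bb$aabbaaaabb
  rot[11] = b$aabbaaaabbb
  rot[12] = $aabbaaaabbbb
Sorted (with $ < everything):
  sorted[0] = $aabbaaaabbbb  (last char: 'b')
  sorted[1] = aaaabbbb$aabb  (last char: 'b')
  sorted[2] = aaabbbb$aabba  (last char: 'a')
  sorted[3] = aabbaaaabbbb$  (last char: '$')
  sorted[4] = aabbbb$aabbaa  (last char: 'a')
  sorted[5] = abbaaaabbbb$a  (last char: 'a')
  sorted[6] = abbbb$aabbaaa  (last char: 'a')
  sorted[7] = b$aabbaaaabbb  (last char: 'b')
  sorted[8] = baaaabbbb$aab  (last char: 'b')
  sorted[9] = bb$aabbaaaabb  (last char: 'b')
  sorted[10] = bbaaaabbbb$aa  (last char: 'a')
  sorted[11] = bbb$aabbaaaab  (last char: 'b')
  sorted[12] = bbbb$aabbaaaa  (last char: 'a')
Last column: bba$aaabbbaba
Original string S is at sorted index 3

Answer: bba$aaabbbaba
3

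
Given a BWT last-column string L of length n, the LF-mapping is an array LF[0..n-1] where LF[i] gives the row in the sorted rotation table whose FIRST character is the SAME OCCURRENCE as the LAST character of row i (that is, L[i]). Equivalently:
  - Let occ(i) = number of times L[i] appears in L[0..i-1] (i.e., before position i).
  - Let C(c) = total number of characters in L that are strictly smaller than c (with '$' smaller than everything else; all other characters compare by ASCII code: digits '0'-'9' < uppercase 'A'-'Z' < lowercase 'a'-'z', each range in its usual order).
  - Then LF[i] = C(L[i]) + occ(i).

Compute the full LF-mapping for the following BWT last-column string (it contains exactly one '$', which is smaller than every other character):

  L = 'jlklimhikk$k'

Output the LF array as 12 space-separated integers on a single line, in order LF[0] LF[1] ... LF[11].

Answer: 4 9 5 10 2 11 1 3 6 7 0 8

Derivation:
Char counts: '$':1, 'h':1, 'i':2, 'j':1, 'k':4, 'l':2, 'm':1
C (first-col start): C('$')=0, C('h')=1, C('i')=2, C('j')=4, C('k')=5, C('l')=9, C('m')=11
L[0]='j': occ=0, LF[0]=C('j')+0=4+0=4
L[1]='l': occ=0, LF[1]=C('l')+0=9+0=9
L[2]='k': occ=0, LF[2]=C('k')+0=5+0=5
L[3]='l': occ=1, LF[3]=C('l')+1=9+1=10
L[4]='i': occ=0, LF[4]=C('i')+0=2+0=2
L[5]='m': occ=0, LF[5]=C('m')+0=11+0=11
L[6]='h': occ=0, LF[6]=C('h')+0=1+0=1
L[7]='i': occ=1, LF[7]=C('i')+1=2+1=3
L[8]='k': occ=1, LF[8]=C('k')+1=5+1=6
L[9]='k': occ=2, LF[9]=C('k')+2=5+2=7
L[10]='$': occ=0, LF[10]=C('$')+0=0+0=0
L[11]='k': occ=3, LF[11]=C('k')+3=5+3=8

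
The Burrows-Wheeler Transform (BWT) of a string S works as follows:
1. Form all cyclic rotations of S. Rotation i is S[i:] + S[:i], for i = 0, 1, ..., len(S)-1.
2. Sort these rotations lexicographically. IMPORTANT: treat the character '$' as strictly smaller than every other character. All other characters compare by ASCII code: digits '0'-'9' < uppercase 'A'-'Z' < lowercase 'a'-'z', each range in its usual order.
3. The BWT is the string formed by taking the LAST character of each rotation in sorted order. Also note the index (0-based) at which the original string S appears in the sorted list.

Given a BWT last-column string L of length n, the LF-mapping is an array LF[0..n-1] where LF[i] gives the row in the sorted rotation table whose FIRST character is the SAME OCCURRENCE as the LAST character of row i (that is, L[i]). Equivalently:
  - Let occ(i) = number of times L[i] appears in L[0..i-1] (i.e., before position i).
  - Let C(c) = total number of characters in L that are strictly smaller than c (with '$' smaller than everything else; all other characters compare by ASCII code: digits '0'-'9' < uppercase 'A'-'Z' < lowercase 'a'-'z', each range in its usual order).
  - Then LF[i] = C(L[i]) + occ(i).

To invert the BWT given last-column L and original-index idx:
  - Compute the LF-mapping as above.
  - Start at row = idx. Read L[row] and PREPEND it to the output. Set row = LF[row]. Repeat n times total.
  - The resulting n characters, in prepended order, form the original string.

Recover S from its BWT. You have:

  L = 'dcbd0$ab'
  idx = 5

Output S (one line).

Answer: c0bdbad$

Derivation:
LF mapping: 6 5 3 7 1 0 2 4
Walk LF starting at row 5, prepending L[row]:
  step 1: row=5, L[5]='$', prepend. Next row=LF[5]=0
  step 2: row=0, L[0]='d', prepend. Next row=LF[0]=6
  step 3: row=6, L[6]='a', prepend. Next row=LF[6]=2
  step 4: row=2, L[2]='b', prepend. Next row=LF[2]=3
  step 5: row=3, L[3]='d', prepend. Next row=LF[3]=7
  step 6: row=7, L[7]='b', prepend. Next row=LF[7]=4
  step 7: row=4, L[4]='0', prepend. Next row=LF[4]=1
  step 8: row=1, L[1]='c', prepend. Next row=LF[1]=5
Reversed output: c0bdbad$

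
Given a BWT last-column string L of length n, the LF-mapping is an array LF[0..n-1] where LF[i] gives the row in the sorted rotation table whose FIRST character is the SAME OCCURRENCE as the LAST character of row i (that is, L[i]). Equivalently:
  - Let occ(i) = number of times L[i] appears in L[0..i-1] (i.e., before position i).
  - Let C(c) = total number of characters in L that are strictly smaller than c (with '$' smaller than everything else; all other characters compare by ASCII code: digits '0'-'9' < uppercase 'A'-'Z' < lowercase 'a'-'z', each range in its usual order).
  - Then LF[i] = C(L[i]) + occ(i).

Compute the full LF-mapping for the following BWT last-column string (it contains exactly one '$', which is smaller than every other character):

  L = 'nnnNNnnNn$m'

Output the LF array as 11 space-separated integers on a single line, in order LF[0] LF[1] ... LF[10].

Answer: 5 6 7 1 2 8 9 3 10 0 4

Derivation:
Char counts: '$':1, 'N':3, 'm':1, 'n':6
C (first-col start): C('$')=0, C('N')=1, C('m')=4, C('n')=5
L[0]='n': occ=0, LF[0]=C('n')+0=5+0=5
L[1]='n': occ=1, LF[1]=C('n')+1=5+1=6
L[2]='n': occ=2, LF[2]=C('n')+2=5+2=7
L[3]='N': occ=0, LF[3]=C('N')+0=1+0=1
L[4]='N': occ=1, LF[4]=C('N')+1=1+1=2
L[5]='n': occ=3, LF[5]=C('n')+3=5+3=8
L[6]='n': occ=4, LF[6]=C('n')+4=5+4=9
L[7]='N': occ=2, LF[7]=C('N')+2=1+2=3
L[8]='n': occ=5, LF[8]=C('n')+5=5+5=10
L[9]='$': occ=0, LF[9]=C('$')+0=0+0=0
L[10]='m': occ=0, LF[10]=C('m')+0=4+0=4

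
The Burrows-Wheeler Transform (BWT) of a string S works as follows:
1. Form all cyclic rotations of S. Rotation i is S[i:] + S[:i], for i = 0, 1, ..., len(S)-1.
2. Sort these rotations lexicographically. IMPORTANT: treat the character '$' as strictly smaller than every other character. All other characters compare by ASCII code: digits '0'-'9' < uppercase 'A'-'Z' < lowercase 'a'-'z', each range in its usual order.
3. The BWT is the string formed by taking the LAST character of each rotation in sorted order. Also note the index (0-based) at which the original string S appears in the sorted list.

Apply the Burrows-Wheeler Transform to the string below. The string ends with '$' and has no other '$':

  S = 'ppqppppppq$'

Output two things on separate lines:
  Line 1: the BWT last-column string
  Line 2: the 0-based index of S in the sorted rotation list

All 11 rotations (rotation i = S[i:]+S[:i]):
  rot[0] = ppqppppppq$
  rot[1] = pqppppppq$p
  rot[2] = qppppppq$pp
  rot[3] = ppppppq$ppq
  rot[4] = pppppq$ppqp
  rot[5] = ppppq$ppqpp
  rot[6] = pppq$ppqppp
  rot[7] = ppq$ppqpppp
  rot[8] = pq$ppqppppp
  rot[9] = q$ppqpppppp
  rot[10] = $ppqppppppq
Sorted (with $ < everything):
  sorted[0] = $ppqppppppq  (last char: 'q')
  sorted[1] = ppppppq$ppq  (last char: 'q')
  sorted[2] = pppppq$ppqp  (last char: 'p')
  sorted[3] = ppppq$ppqpp  (last char: 'p')
  sorted[4] = pppq$ppqppp  (last char: 'p')
  sorted[5] = ppq$ppqpppp  (last char: 'p')
  sorted[6] = ppqppppppq$  (last char: '$')
  sorted[7] = pq$ppqppppp  (last char: 'p')
  sorted[8] = pqppppppq$p  (last char: 'p')
  sorted[9] = q$ppqpppppp  (last char: 'p')
  sorted[10] = qppppppq$pp  (last char: 'p')
Last column: qqpppp$pppp
Original string S is at sorted index 6

Answer: qqpppp$pppp
6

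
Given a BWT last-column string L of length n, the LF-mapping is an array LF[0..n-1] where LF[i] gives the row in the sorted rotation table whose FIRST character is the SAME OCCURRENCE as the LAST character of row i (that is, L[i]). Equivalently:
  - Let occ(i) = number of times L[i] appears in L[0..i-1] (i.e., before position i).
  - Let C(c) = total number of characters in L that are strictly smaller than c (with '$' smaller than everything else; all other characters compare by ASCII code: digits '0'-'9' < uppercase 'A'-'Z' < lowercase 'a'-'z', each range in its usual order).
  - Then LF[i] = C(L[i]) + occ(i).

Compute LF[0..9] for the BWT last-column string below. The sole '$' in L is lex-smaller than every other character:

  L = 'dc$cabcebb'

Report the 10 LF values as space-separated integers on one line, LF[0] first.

Char counts: '$':1, 'a':1, 'b':3, 'c':3, 'd':1, 'e':1
C (first-col start): C('$')=0, C('a')=1, C('b')=2, C('c')=5, C('d')=8, C('e')=9
L[0]='d': occ=0, LF[0]=C('d')+0=8+0=8
L[1]='c': occ=0, LF[1]=C('c')+0=5+0=5
L[2]='$': occ=0, LF[2]=C('$')+0=0+0=0
L[3]='c': occ=1, LF[3]=C('c')+1=5+1=6
L[4]='a': occ=0, LF[4]=C('a')+0=1+0=1
L[5]='b': occ=0, LF[5]=C('b')+0=2+0=2
L[6]='c': occ=2, LF[6]=C('c')+2=5+2=7
L[7]='e': occ=0, LF[7]=C('e')+0=9+0=9
L[8]='b': occ=1, LF[8]=C('b')+1=2+1=3
L[9]='b': occ=2, LF[9]=C('b')+2=2+2=4

Answer: 8 5 0 6 1 2 7 9 3 4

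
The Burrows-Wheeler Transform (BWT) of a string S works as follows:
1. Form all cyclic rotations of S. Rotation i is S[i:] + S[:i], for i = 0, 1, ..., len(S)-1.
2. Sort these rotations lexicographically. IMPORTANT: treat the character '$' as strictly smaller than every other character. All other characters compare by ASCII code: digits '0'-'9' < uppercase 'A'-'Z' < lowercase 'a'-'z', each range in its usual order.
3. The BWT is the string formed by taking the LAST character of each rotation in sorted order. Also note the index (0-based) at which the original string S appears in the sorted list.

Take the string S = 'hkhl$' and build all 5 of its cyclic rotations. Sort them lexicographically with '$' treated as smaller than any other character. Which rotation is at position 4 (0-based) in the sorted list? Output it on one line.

All 5 rotations (rotation i = S[i:]+S[:i]):
  rot[0] = hkhl$
  rot[1] = khl$h
  rot[2] = hl$hk
  rot[3] = l$hkh
  rot[4] = $hkhl
Sorted (with $ < everything):
  sorted[0] = $hkhl
  sorted[1] = hkhl$
  sorted[2] = hl$hk
  sorted[3] = khl$h
  sorted[4] = l$hkh
sorted[4] = l$hkh

Answer: l$hkh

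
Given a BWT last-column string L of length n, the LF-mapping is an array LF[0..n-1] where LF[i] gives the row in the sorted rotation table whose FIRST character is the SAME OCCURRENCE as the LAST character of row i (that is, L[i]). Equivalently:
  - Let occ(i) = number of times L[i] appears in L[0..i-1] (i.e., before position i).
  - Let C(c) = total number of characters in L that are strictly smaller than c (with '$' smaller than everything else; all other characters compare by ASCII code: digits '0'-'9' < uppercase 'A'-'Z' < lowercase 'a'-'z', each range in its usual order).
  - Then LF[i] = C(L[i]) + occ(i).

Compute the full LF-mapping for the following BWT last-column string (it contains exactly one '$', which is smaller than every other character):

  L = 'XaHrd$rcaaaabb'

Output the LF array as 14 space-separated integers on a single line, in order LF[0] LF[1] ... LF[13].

Char counts: '$':1, 'H':1, 'X':1, 'a':5, 'b':2, 'c':1, 'd':1, 'r':2
C (first-col start): C('$')=0, C('H')=1, C('X')=2, C('a')=3, C('b')=8, C('c')=10, C('d')=11, C('r')=12
L[0]='X': occ=0, LF[0]=C('X')+0=2+0=2
L[1]='a': occ=0, LF[1]=C('a')+0=3+0=3
L[2]='H': occ=0, LF[2]=C('H')+0=1+0=1
L[3]='r': occ=0, LF[3]=C('r')+0=12+0=12
L[4]='d': occ=0, LF[4]=C('d')+0=11+0=11
L[5]='$': occ=0, LF[5]=C('$')+0=0+0=0
L[6]='r': occ=1, LF[6]=C('r')+1=12+1=13
L[7]='c': occ=0, LF[7]=C('c')+0=10+0=10
L[8]='a': occ=1, LF[8]=C('a')+1=3+1=4
L[9]='a': occ=2, LF[9]=C('a')+2=3+2=5
L[10]='a': occ=3, LF[10]=C('a')+3=3+3=6
L[11]='a': occ=4, LF[11]=C('a')+4=3+4=7
L[12]='b': occ=0, LF[12]=C('b')+0=8+0=8
L[13]='b': occ=1, LF[13]=C('b')+1=8+1=9

Answer: 2 3 1 12 11 0 13 10 4 5 6 7 8 9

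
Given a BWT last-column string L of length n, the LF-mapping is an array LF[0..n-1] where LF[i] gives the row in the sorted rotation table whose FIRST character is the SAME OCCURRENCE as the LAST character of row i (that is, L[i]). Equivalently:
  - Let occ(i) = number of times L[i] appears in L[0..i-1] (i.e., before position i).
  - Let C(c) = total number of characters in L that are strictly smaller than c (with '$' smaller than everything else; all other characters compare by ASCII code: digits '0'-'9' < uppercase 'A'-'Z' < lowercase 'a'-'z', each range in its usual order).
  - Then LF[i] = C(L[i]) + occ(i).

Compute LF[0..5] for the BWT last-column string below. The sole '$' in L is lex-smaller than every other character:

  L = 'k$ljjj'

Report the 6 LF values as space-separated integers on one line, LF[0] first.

Answer: 4 0 5 1 2 3

Derivation:
Char counts: '$':1, 'j':3, 'k':1, 'l':1
C (first-col start): C('$')=0, C('j')=1, C('k')=4, C('l')=5
L[0]='k': occ=0, LF[0]=C('k')+0=4+0=4
L[1]='$': occ=0, LF[1]=C('$')+0=0+0=0
L[2]='l': occ=0, LF[2]=C('l')+0=5+0=5
L[3]='j': occ=0, LF[3]=C('j')+0=1+0=1
L[4]='j': occ=1, LF[4]=C('j')+1=1+1=2
L[5]='j': occ=2, LF[5]=C('j')+2=1+2=3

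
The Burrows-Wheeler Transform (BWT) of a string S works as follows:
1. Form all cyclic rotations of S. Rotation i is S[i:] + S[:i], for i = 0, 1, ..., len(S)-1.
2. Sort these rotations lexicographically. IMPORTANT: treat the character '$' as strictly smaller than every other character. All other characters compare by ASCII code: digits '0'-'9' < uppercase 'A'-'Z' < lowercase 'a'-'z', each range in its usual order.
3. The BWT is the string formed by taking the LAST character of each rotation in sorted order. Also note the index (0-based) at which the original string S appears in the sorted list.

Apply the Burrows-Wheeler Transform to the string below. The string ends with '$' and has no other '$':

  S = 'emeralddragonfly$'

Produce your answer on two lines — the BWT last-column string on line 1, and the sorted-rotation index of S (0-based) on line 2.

Answer: yrrld$mnaafeogdel
5

Derivation:
All 17 rotations (rotation i = S[i:]+S[:i]):
  rot[0] = emeralddragonfly$
  rot[1] = meralddragonfly$e
  rot[2] = eralddragonfly$em
  rot[3] = ralddragonfly$eme
  rot[4] = alddragonfly$emer
  rot[5] = lddragonfly$emera
  rot[6] = ddragonfly$emeral
  rot[7] = dragonfly$emerald
  rot[8] = ragonfly$emeraldd
  rot[9] = agonfly$emeralddr
  rot[10] = gonfly$emeralddra
  rot[11] = onfly$emeralddrag
  rot[12] = nfly$emeralddrago
  rot[13] = fly$emeralddragon
  rot[14] = ly$emeralddragonf
  rot[15] = y$emeralddragonfl
  rot[16] = $emeralddragonfly
Sorted (with $ < everything):
  sorted[0] = $emeralddragonfly  (last char: 'y')
  sorted[1] = agonfly$emeralddr  (last char: 'r')
  sorted[2] = alddragonfly$emer  (last char: 'r')
  sorted[3] = ddragonfly$emeral  (last char: 'l')
  sorted[4] = dragonfly$emerald  (last char: 'd')
  sorted[5] = emeralddragonfly$  (last char: '$')
  sorted[6] = eralddragonfly$em  (last char: 'm')
  sorted[7] = fly$emeralddragon  (last char: 'n')
  sorted[8] = gonfly$emeralddra  (last char: 'a')
  sorted[9] = lddragonfly$emera  (last char: 'a')
  sorted[10] = ly$emeralddragonf  (last char: 'f')
  sorted[11] = meralddragonfly$e  (last char: 'e')
  sorted[12] = nfly$emeralddrago  (last char: 'o')
  sorted[13] = onfly$emeralddrag  (last char: 'g')
  sorted[14] = ragonfly$emeraldd  (last char: 'd')
  sorted[15] = ralddragonfly$eme  (last char: 'e')
  sorted[16] = y$emeralddragonfl  (last char: 'l')
Last column: yrrld$mnaafeogdel
Original string S is at sorted index 5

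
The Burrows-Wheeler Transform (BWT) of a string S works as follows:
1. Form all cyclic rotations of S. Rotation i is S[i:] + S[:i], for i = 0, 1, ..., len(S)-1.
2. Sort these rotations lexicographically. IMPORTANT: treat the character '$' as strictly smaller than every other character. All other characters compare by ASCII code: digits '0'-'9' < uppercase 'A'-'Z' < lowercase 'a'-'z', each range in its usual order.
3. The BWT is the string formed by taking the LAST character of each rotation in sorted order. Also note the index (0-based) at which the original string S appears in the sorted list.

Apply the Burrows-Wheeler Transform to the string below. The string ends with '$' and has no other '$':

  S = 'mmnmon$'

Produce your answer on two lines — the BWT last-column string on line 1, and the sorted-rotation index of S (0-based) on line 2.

Answer: n$mnomm
1

Derivation:
All 7 rotations (rotation i = S[i:]+S[:i]):
  rot[0] = mmnmon$
  rot[1] = mnmon$m
  rot[2] = nmon$mm
  rot[3] = mon$mmn
  rot[4] = on$mmnm
  rot[5] = n$mmnmo
  rot[6] = $mmnmon
Sorted (with $ < everything):
  sorted[0] = $mmnmon  (last char: 'n')
  sorted[1] = mmnmon$  (last char: '$')
  sorted[2] = mnmon$m  (last char: 'm')
  sorted[3] = mon$mmn  (last char: 'n')
  sorted[4] = n$mmnmo  (last char: 'o')
  sorted[5] = nmon$mm  (last char: 'm')
  sorted[6] = on$mmnm  (last char: 'm')
Last column: n$mnomm
Original string S is at sorted index 1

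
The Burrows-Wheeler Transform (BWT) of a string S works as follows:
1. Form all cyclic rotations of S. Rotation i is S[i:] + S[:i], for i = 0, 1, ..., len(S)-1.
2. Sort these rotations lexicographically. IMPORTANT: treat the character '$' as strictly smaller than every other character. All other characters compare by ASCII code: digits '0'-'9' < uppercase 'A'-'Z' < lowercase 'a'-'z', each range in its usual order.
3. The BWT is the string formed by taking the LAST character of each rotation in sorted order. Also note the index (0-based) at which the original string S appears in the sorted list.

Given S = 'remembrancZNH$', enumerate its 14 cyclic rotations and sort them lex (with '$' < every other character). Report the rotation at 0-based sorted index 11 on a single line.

All 14 rotations (rotation i = S[i:]+S[:i]):
  rot[0] = remembrancZNH$
  rot[1] = emembrancZNH$r
  rot[2] = membrancZNH$re
  rot[3] = embrancZNH$rem
  rot[4] = mbrancZNH$reme
  rot[5] = brancZNH$remem
  rot[6] = rancZNH$rememb
  rot[7] = ancZNH$remembr
  rot[8] = ncZNH$remembra
  rot[9] = cZNH$remembran
  rot[10] = ZNH$remembranc
  rot[11] = NH$remembrancZ
  rot[12] = H$remembrancZN
  rot[13] = $remembrancZNH
Sorted (with $ < everything):
  sorted[0] = $remembrancZNH
  sorted[1] = H$remembrancZN
  sorted[2] = NH$remembrancZ
  sorted[3] = ZNH$remembranc
  sorted[4] = ancZNH$remembr
  sorted[5] = brancZNH$remem
  sorted[6] = cZNH$remembran
  sorted[7] = embrancZNH$rem
  sorted[8] = emembrancZNH$r
  sorted[9] = mbrancZNH$reme
  sorted[10] = membrancZNH$re
  sorted[11] = ncZNH$remembra
  sorted[12] = rancZNH$rememb
  sorted[13] = remembrancZNH$
sorted[11] = ncZNH$remembra

Answer: ncZNH$remembra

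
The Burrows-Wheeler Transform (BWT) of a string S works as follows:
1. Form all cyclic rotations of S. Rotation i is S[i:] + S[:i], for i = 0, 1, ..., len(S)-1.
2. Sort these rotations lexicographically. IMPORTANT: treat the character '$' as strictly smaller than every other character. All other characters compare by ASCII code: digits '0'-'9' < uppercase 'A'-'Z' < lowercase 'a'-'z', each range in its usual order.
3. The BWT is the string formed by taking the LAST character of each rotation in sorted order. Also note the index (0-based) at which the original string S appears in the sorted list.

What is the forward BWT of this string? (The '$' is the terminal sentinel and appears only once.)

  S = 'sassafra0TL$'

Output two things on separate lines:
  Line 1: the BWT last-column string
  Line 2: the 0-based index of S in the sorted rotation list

All 12 rotations (rotation i = S[i:]+S[:i]):
  rot[0] = sassafra0TL$
  rot[1] = assafra0TL$s
  rot[2] = ssafra0TL$sa
  rot[3] = safra0TL$sas
  rot[4] = afra0TL$sass
  rot[5] = fra0TL$sassa
  rot[6] = ra0TL$sassaf
  rot[7] = a0TL$sassafr
  rot[8] = 0TL$sassafra
  rot[9] = TL$sassafra0
  rot[10] = L$sassafra0T
  rot[11] = $sassafra0TL
Sorted (with $ < everything):
  sorted[0] = $sassafra0TL  (last char: 'L')
  sorted[1] = 0TL$sassafra  (last char: 'a')
  sorted[2] = L$sassafra0T  (last char: 'T')
  sorted[3] = TL$sassafra0  (last char: '0')
  sorted[4] = a0TL$sassafr  (last char: 'r')
  sorted[5] = afra0TL$sass  (last char: 's')
  sorted[6] = assafra0TL$s  (last char: 's')
  sorted[7] = fra0TL$sassa  (last char: 'a')
  sorted[8] = ra0TL$sassaf  (last char: 'f')
  sorted[9] = safra0TL$sas  (last char: 's')
  sorted[10] = sassafra0TL$  (last char: '$')
  sorted[11] = ssafra0TL$sa  (last char: 'a')
Last column: LaT0rssafs$a
Original string S is at sorted index 10

Answer: LaT0rssafs$a
10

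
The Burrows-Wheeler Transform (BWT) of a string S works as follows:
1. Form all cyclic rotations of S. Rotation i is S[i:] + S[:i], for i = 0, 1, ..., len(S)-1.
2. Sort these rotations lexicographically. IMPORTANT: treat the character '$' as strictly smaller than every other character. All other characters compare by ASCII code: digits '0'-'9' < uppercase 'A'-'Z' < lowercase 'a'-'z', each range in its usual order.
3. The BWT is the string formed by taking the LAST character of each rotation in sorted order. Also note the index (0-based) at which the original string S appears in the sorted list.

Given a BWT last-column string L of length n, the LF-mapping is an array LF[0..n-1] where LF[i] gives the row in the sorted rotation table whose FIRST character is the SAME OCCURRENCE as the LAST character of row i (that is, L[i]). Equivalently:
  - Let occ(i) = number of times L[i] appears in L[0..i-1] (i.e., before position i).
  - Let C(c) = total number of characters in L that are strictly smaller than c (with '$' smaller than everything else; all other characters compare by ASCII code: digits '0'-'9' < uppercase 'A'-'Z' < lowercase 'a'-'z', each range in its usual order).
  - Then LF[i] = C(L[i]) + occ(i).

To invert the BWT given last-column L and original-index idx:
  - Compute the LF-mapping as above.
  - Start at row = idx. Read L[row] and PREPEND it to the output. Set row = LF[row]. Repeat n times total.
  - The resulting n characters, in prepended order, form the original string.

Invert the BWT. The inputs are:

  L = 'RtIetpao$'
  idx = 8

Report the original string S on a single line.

LF mapping: 2 7 1 4 8 6 3 5 0
Walk LF starting at row 8, prepending L[row]:
  step 1: row=8, L[8]='$', prepend. Next row=LF[8]=0
  step 2: row=0, L[0]='R', prepend. Next row=LF[0]=2
  step 3: row=2, L[2]='I', prepend. Next row=LF[2]=1
  step 4: row=1, L[1]='t', prepend. Next row=LF[1]=7
  step 5: row=7, L[7]='o', prepend. Next row=LF[7]=5
  step 6: row=5, L[5]='p', prepend. Next row=LF[5]=6
  step 7: row=6, L[6]='a', prepend. Next row=LF[6]=3
  step 8: row=3, L[3]='e', prepend. Next row=LF[3]=4
  step 9: row=4, L[4]='t', prepend. Next row=LF[4]=8
Reversed output: teapotIR$

Answer: teapotIR$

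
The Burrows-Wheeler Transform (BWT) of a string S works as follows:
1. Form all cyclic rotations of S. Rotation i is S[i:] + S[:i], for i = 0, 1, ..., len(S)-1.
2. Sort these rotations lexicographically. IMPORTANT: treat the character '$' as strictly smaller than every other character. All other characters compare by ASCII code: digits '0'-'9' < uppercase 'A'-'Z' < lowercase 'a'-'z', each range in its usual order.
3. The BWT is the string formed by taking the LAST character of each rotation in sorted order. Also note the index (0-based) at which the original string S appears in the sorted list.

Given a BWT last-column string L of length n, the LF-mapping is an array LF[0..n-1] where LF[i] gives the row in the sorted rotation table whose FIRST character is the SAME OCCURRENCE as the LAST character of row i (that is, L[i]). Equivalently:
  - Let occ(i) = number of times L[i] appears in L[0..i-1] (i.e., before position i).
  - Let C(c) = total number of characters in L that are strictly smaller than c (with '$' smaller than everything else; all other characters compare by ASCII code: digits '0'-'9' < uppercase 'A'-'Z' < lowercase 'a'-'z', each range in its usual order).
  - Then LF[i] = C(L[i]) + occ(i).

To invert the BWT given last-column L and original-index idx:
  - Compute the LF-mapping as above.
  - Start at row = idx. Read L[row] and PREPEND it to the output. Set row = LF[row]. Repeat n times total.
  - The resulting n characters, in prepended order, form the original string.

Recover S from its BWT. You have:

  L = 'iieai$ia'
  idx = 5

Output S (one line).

LF mapping: 4 5 3 1 6 0 7 2
Walk LF starting at row 5, prepending L[row]:
  step 1: row=5, L[5]='$', prepend. Next row=LF[5]=0
  step 2: row=0, L[0]='i', prepend. Next row=LF[0]=4
  step 3: row=4, L[4]='i', prepend. Next row=LF[4]=6
  step 4: row=6, L[6]='i', prepend. Next row=LF[6]=7
  step 5: row=7, L[7]='a', prepend. Next row=LF[7]=2
  step 6: row=2, L[2]='e', prepend. Next row=LF[2]=3
  step 7: row=3, L[3]='a', prepend. Next row=LF[3]=1
  step 8: row=1, L[1]='i', prepend. Next row=LF[1]=5
Reversed output: iaeaiii$

Answer: iaeaiii$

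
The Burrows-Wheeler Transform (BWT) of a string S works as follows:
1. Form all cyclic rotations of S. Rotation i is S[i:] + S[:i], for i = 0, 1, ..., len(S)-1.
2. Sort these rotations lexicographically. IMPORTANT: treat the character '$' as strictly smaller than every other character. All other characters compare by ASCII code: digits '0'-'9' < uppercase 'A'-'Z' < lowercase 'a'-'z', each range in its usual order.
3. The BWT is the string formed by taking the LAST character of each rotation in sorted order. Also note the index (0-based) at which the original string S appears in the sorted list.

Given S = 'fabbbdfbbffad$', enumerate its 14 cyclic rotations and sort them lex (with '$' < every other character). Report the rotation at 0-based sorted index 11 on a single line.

All 14 rotations (rotation i = S[i:]+S[:i]):
  rot[0] = fabbbdfbbffad$
  rot[1] = abbbdfbbffad$f
  rot[2] = bbbdfbbffad$fa
  rot[3] = bbdfbbffad$fab
  rot[4] = bdfbbffad$fabb
  rot[5] = dfbbffad$fabbb
  rot[6] = fbbffad$fabbbd
  rot[7] = bbffad$fabbbdf
  rot[8] = bffad$fabbbdfb
  rot[9] = ffad$fabbbdfbb
  rot[10] = fad$fabbbdfbbf
  rot[11] = ad$fabbbdfbbff
  rot[12] = d$fabbbdfbbffa
  rot[13] = $fabbbdfbbffad
Sorted (with $ < everything):
  sorted[0] = $fabbbdfbbffad
  sorted[1] = abbbdfbbffad$f
  sorted[2] = ad$fabbbdfbbff
  sorted[3] = bbbdfbbffad$fa
  sorted[4] = bbdfbbffad$fab
  sorted[5] = bbffad$fabbbdf
  sorted[6] = bdfbbffad$fabb
  sorted[7] = bffad$fabbbdfb
  sorted[8] = d$fabbbdfbbffa
  sorted[9] = dfbbffad$fabbb
  sorted[10] = fabbbdfbbffad$
  sorted[11] = fad$fabbbdfbbf
  sorted[12] = fbbffad$fabbbd
  sorted[13] = ffad$fabbbdfbb
sorted[11] = fad$fabbbdfbbf

Answer: fad$fabbbdfbbf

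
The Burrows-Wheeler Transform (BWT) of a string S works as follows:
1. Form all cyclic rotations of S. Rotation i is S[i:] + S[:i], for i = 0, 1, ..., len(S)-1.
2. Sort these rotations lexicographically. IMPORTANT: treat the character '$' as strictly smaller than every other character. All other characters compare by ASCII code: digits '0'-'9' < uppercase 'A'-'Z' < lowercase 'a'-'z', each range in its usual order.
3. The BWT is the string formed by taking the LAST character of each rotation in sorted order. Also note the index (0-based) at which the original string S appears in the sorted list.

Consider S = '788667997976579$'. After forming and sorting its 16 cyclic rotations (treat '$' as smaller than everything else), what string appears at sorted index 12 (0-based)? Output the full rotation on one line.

Answer: 9$78866799797657

Derivation:
All 16 rotations (rotation i = S[i:]+S[:i]):
  rot[0] = 788667997976579$
  rot[1] = 88667997976579$7
  rot[2] = 8667997976579$78
  rot[3] = 667997976579$788
  rot[4] = 67997976579$7886
  rot[5] = 7997976579$78866
  rot[6] = 997976579$788667
  rot[7] = 97976579$7886679
  rot[8] = 7976579$78866799
  rot[9] = 976579$788667997
  rot[10] = 76579$7886679979
  rot[11] = 6579$78866799797
  rot[12] = 579$788667997976
  rot[13] = 79$7886679979765
  rot[14] = 9$78866799797657
  rot[15] = $788667997976579
Sorted (with $ < everything):
  sorted[0] = $788667997976579
  sorted[1] = 579$788667997976
  sorted[2] = 6579$78866799797
  sorted[3] = 667997976579$788
  sorted[4] = 67997976579$7886
  sorted[5] = 76579$7886679979
  sorted[6] = 788667997976579$
  sorted[7] = 79$7886679979765
  sorted[8] = 7976579$78866799
  sorted[9] = 7997976579$78866
  sorted[10] = 8667997976579$78
  sorted[11] = 88667997976579$7
  sorted[12] = 9$78866799797657
  sorted[13] = 976579$788667997
  sorted[14] = 97976579$7886679
  sorted[15] = 997976579$788667
sorted[12] = 9$78866799797657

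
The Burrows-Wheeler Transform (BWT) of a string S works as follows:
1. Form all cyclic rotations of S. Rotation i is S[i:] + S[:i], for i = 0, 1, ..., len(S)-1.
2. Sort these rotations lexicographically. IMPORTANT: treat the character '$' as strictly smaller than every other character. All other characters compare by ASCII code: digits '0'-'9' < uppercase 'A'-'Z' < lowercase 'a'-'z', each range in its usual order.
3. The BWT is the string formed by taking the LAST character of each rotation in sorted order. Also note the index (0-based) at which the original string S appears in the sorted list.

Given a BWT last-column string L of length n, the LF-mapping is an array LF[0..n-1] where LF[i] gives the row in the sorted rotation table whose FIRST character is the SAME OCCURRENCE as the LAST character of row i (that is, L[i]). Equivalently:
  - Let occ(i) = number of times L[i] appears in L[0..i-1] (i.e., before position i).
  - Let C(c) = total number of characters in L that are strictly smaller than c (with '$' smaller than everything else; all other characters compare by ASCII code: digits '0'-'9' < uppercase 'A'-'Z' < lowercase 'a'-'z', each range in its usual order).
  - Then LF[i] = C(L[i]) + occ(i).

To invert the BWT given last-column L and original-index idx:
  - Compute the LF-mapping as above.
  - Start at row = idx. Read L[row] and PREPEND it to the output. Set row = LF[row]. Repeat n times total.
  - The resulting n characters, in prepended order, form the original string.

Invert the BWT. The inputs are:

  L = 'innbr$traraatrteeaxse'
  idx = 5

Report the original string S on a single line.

Answer: bananaextraterrestri$

Derivation:
LF mapping: 9 10 11 5 12 0 17 13 1 14 2 3 18 15 19 6 7 4 20 16 8
Walk LF starting at row 5, prepending L[row]:
  step 1: row=5, L[5]='$', prepend. Next row=LF[5]=0
  step 2: row=0, L[0]='i', prepend. Next row=LF[0]=9
  step 3: row=9, L[9]='r', prepend. Next row=LF[9]=14
  step 4: row=14, L[14]='t', prepend. Next row=LF[14]=19
  step 5: row=19, L[19]='s', prepend. Next row=LF[19]=16
  step 6: row=16, L[16]='e', prepend. Next row=LF[16]=7
  step 7: row=7, L[7]='r', prepend. Next row=LF[7]=13
  step 8: row=13, L[13]='r', prepend. Next row=LF[13]=15
  step 9: row=15, L[15]='e', prepend. Next row=LF[15]=6
  step 10: row=6, L[6]='t', prepend. Next row=LF[6]=17
  step 11: row=17, L[17]='a', prepend. Next row=LF[17]=4
  step 12: row=4, L[4]='r', prepend. Next row=LF[4]=12
  step 13: row=12, L[12]='t', prepend. Next row=LF[12]=18
  step 14: row=18, L[18]='x', prepend. Next row=LF[18]=20
  step 15: row=20, L[20]='e', prepend. Next row=LF[20]=8
  step 16: row=8, L[8]='a', prepend. Next row=LF[8]=1
  step 17: row=1, L[1]='n', prepend. Next row=LF[1]=10
  step 18: row=10, L[10]='a', prepend. Next row=LF[10]=2
  step 19: row=2, L[2]='n', prepend. Next row=LF[2]=11
  step 20: row=11, L[11]='a', prepend. Next row=LF[11]=3
  step 21: row=3, L[3]='b', prepend. Next row=LF[3]=5
Reversed output: bananaextraterrestri$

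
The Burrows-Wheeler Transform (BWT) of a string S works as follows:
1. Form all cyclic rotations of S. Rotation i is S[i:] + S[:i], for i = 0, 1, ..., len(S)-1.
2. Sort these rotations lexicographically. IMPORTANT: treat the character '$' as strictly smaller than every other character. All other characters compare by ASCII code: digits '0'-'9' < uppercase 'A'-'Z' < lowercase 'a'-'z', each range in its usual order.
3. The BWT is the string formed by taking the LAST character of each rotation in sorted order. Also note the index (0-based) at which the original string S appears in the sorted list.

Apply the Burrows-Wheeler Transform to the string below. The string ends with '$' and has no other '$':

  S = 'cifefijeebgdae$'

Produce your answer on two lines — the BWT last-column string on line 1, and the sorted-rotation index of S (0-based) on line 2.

Answer: ede$gaejfiebcfi
3

Derivation:
All 15 rotations (rotation i = S[i:]+S[:i]):
  rot[0] = cifefijeebgdae$
  rot[1] = ifefijeebgdae$c
  rot[2] = fefijeebgdae$ci
  rot[3] = efijeebgdae$cif
  rot[4] = fijeebgdae$cife
  rot[5] = ijeebgdae$cifef
  rot[6] = jeebgdae$cifefi
  rot[7] = eebgdae$cifefij
  rot[8] = ebgdae$cifefije
  rot[9] = bgdae$cifefijee
  rot[10] = gdae$cifefijeeb
  rot[11] = dae$cifefijeebg
  rot[12] = ae$cifefijeebgd
  rot[13] = e$cifefijeebgda
  rot[14] = $cifefijeebgdae
Sorted (with $ < everything):
  sorted[0] = $cifefijeebgdae  (last char: 'e')
  sorted[1] = ae$cifefijeebgd  (last char: 'd')
  sorted[2] = bgdae$cifefijee  (last char: 'e')
  sorted[3] = cifefijeebgdae$  (last char: '$')
  sorted[4] = dae$cifefijeebg  (last char: 'g')
  sorted[5] = e$cifefijeebgda  (last char: 'a')
  sorted[6] = ebgdae$cifefije  (last char: 'e')
  sorted[7] = eebgdae$cifefij  (last char: 'j')
  sorted[8] = efijeebgdae$cif  (last char: 'f')
  sorted[9] = fefijeebgdae$ci  (last char: 'i')
  sorted[10] = fijeebgdae$cife  (last char: 'e')
  sorted[11] = gdae$cifefijeeb  (last char: 'b')
  sorted[12] = ifefijeebgdae$c  (last char: 'c')
  sorted[13] = ijeebgdae$cifef  (last char: 'f')
  sorted[14] = jeebgdae$cifefi  (last char: 'i')
Last column: ede$gaejfiebcfi
Original string S is at sorted index 3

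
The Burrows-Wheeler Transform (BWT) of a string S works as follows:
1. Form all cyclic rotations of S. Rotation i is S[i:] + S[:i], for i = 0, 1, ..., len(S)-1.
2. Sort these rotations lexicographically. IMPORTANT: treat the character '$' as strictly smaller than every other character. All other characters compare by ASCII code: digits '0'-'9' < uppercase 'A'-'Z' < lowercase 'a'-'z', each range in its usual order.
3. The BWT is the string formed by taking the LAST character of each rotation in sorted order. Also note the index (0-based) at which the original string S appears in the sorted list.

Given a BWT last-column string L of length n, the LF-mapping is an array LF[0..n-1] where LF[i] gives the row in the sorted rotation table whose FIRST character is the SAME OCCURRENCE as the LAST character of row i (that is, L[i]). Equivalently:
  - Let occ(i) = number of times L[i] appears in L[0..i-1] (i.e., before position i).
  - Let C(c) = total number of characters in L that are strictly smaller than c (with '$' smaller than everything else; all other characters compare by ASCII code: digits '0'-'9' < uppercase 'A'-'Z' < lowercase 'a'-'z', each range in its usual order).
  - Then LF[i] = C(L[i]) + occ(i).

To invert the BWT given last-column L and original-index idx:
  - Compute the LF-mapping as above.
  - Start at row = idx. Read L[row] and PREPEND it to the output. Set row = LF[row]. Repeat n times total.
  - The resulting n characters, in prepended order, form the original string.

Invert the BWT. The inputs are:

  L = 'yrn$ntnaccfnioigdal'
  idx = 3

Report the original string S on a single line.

Answer: cincinnatdragonfly$

Derivation:
LF mapping: 18 16 11 0 12 17 13 1 3 4 6 14 8 15 9 7 5 2 10
Walk LF starting at row 3, prepending L[row]:
  step 1: row=3, L[3]='$', prepend. Next row=LF[3]=0
  step 2: row=0, L[0]='y', prepend. Next row=LF[0]=18
  step 3: row=18, L[18]='l', prepend. Next row=LF[18]=10
  step 4: row=10, L[10]='f', prepend. Next row=LF[10]=6
  step 5: row=6, L[6]='n', prepend. Next row=LF[6]=13
  step 6: row=13, L[13]='o', prepend. Next row=LF[13]=15
  step 7: row=15, L[15]='g', prepend. Next row=LF[15]=7
  step 8: row=7, L[7]='a', prepend. Next row=LF[7]=1
  step 9: row=1, L[1]='r', prepend. Next row=LF[1]=16
  step 10: row=16, L[16]='d', prepend. Next row=LF[16]=5
  step 11: row=5, L[5]='t', prepend. Next row=LF[5]=17
  step 12: row=17, L[17]='a', prepend. Next row=LF[17]=2
  step 13: row=2, L[2]='n', prepend. Next row=LF[2]=11
  step 14: row=11, L[11]='n', prepend. Next row=LF[11]=14
  step 15: row=14, L[14]='i', prepend. Next row=LF[14]=9
  step 16: row=9, L[9]='c', prepend. Next row=LF[9]=4
  step 17: row=4, L[4]='n', prepend. Next row=LF[4]=12
  step 18: row=12, L[12]='i', prepend. Next row=LF[12]=8
  step 19: row=8, L[8]='c', prepend. Next row=LF[8]=3
Reversed output: cincinnatdragonfly$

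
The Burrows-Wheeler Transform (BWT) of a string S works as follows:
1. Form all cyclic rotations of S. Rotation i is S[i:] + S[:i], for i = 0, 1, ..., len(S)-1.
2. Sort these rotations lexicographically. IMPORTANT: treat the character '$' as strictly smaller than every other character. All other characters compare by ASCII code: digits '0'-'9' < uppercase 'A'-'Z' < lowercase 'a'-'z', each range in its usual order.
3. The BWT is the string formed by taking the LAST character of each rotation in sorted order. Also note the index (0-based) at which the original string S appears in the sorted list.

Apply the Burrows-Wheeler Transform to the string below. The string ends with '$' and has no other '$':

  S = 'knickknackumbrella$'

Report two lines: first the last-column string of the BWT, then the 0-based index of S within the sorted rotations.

Answer: alnmiarnck$cleukkbk
10

Derivation:
All 19 rotations (rotation i = S[i:]+S[:i]):
  rot[0] = knickknackumbrella$
  rot[1] = nickknackumbrella$k
  rot[2] = ickknackumbrella$kn
  rot[3] = ckknackumbrella$kni
  rot[4] = kknackumbrella$knic
  rot[5] = knackumbrella$knick
  rot[6] = nackumbrella$knickk
  rot[7] = ackumbrella$knickkn
  rot[8] = ckumbrella$knickkna
  rot[9] = kumbrella$knickknac
  rot[10] = umbrella$knickknack
  rot[11] = mbrella$knickknacku
  rot[12] = brella$knickknackum
  rot[13] = rella$knickknackumb
  rot[14] = ella$knickknackumbr
  rot[15] = lla$knickknackumbre
  rot[16] = la$knickknackumbrel
  rot[17] = a$knickknackumbrell
  rot[18] = $knickknackumbrella
Sorted (with $ < everything):
  sorted[0] = $knickknackumbrella  (last char: 'a')
  sorted[1] = a$knickknackumbrell  (last char: 'l')
  sorted[2] = ackumbrella$knickkn  (last char: 'n')
  sorted[3] = brella$knickknackum  (last char: 'm')
  sorted[4] = ckknackumbrella$kni  (last char: 'i')
  sorted[5] = ckumbrella$knickkna  (last char: 'a')
  sorted[6] = ella$knickknackumbr  (last char: 'r')
  sorted[7] = ickknackumbrella$kn  (last char: 'n')
  sorted[8] = kknackumbrella$knic  (last char: 'c')
  sorted[9] = knackumbrella$knick  (last char: 'k')
  sorted[10] = knickknackumbrella$  (last char: '$')
  sorted[11] = kumbrella$knickknac  (last char: 'c')
  sorted[12] = la$knickknackumbrel  (last char: 'l')
  sorted[13] = lla$knickknackumbre  (last char: 'e')
  sorted[14] = mbrella$knickknacku  (last char: 'u')
  sorted[15] = nackumbrella$knickk  (last char: 'k')
  sorted[16] = nickknackumbrella$k  (last char: 'k')
  sorted[17] = rella$knickknackumb  (last char: 'b')
  sorted[18] = umbrella$knickknack  (last char: 'k')
Last column: alnmiarnck$cleukkbk
Original string S is at sorted index 10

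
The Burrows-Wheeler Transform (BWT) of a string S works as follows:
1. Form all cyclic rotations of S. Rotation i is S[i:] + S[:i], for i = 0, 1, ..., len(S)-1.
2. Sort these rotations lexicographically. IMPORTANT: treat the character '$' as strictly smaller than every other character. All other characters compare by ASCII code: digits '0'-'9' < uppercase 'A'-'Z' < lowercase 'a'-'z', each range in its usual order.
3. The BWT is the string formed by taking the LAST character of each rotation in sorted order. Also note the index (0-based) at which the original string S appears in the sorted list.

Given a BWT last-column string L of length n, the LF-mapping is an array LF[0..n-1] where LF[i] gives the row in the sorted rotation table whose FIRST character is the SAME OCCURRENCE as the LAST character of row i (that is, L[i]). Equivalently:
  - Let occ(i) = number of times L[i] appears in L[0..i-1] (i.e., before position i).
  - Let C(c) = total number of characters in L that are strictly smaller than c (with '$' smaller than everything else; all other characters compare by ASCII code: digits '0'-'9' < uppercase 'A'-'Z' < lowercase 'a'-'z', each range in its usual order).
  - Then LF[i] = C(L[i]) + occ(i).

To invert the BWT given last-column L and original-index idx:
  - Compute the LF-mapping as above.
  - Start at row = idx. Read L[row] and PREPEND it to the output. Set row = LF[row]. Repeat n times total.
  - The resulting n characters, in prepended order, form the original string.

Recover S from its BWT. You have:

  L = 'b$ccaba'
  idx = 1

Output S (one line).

LF mapping: 3 0 5 6 1 4 2
Walk LF starting at row 1, prepending L[row]:
  step 1: row=1, L[1]='$', prepend. Next row=LF[1]=0
  step 2: row=0, L[0]='b', prepend. Next row=LF[0]=3
  step 3: row=3, L[3]='c', prepend. Next row=LF[3]=6
  step 4: row=6, L[6]='a', prepend. Next row=LF[6]=2
  step 5: row=2, L[2]='c', prepend. Next row=LF[2]=5
  step 6: row=5, L[5]='b', prepend. Next row=LF[5]=4
  step 7: row=4, L[4]='a', prepend. Next row=LF[4]=1
Reversed output: abcacb$

Answer: abcacb$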